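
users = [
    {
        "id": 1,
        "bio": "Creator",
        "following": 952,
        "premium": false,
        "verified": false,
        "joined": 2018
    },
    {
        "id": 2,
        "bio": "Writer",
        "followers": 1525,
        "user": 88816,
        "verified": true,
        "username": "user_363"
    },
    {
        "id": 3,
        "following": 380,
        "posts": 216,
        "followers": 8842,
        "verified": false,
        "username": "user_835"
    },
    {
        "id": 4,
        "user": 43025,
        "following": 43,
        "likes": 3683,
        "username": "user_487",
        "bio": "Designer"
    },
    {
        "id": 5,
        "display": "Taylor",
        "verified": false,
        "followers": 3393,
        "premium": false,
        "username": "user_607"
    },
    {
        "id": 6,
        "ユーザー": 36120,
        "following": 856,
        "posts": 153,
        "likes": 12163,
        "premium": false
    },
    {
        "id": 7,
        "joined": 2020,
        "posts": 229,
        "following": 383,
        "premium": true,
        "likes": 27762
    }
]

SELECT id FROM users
[1, 2, 3, 4, 5, 6, 7]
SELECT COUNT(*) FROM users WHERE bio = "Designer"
1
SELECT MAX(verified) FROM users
True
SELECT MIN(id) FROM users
1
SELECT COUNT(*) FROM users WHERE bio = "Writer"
1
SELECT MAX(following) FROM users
952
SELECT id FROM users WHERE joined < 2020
[1]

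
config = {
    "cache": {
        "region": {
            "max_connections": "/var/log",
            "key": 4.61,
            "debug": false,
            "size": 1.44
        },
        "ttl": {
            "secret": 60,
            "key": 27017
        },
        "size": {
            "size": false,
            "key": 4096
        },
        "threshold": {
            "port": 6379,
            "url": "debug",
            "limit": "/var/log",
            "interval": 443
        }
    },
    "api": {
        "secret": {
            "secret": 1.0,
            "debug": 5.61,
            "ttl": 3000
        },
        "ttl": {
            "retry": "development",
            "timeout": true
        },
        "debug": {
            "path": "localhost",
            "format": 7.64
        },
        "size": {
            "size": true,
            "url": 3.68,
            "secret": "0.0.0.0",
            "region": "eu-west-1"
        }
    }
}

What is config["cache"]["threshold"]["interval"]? 443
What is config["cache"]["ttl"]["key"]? 27017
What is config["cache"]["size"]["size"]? False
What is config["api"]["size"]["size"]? True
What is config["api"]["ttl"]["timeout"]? True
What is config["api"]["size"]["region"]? "eu-west-1"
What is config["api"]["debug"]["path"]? "localhost"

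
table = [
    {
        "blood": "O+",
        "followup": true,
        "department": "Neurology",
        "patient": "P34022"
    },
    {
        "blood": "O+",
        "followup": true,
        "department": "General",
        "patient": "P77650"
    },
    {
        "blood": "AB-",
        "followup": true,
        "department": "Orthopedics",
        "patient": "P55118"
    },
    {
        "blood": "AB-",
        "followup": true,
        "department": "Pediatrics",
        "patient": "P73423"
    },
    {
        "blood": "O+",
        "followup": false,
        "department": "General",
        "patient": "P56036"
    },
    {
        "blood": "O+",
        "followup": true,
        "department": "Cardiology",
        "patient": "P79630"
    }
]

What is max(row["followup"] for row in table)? True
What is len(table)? 6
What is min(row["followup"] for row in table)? False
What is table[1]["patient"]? "P77650"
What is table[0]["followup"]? True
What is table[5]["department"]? "Cardiology"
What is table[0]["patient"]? "P34022"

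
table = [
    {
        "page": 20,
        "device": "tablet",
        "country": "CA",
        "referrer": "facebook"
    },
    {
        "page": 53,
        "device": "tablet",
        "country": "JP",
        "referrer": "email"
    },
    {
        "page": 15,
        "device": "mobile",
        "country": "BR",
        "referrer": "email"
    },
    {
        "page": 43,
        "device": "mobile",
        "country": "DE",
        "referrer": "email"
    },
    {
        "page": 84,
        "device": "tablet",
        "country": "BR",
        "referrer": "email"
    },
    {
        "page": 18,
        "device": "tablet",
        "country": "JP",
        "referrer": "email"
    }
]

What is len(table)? 6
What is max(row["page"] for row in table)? 84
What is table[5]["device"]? "tablet"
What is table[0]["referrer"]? "facebook"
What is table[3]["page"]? 43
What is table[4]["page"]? 84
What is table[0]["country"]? "CA"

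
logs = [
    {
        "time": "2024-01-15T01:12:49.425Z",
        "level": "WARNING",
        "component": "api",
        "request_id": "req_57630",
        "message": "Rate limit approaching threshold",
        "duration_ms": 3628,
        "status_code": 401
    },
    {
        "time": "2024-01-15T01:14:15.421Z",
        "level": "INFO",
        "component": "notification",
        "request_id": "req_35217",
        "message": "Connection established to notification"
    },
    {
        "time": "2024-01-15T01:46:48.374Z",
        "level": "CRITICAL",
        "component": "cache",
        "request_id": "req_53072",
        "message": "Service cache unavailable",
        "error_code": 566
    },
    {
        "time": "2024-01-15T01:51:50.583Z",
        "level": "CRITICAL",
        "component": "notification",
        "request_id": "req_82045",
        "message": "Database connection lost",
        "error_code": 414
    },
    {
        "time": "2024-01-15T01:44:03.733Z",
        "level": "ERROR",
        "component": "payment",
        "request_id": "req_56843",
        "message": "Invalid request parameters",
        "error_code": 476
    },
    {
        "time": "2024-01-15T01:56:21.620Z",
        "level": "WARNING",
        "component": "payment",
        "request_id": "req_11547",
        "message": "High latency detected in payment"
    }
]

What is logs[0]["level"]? "WARNING"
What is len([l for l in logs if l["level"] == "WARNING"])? 2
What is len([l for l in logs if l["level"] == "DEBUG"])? 0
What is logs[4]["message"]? "Invalid request parameters"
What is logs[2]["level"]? "CRITICAL"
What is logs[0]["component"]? "api"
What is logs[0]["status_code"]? 401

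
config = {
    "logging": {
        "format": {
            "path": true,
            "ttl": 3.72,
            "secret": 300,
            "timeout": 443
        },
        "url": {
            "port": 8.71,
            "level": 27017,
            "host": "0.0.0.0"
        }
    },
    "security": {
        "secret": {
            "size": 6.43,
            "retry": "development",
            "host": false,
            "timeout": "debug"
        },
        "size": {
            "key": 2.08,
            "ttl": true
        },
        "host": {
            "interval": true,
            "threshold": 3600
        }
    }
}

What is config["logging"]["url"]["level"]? 27017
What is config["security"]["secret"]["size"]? 6.43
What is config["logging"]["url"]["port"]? 8.71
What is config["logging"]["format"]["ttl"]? 3.72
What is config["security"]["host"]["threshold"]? 3600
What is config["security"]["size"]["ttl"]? True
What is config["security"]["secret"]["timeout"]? "debug"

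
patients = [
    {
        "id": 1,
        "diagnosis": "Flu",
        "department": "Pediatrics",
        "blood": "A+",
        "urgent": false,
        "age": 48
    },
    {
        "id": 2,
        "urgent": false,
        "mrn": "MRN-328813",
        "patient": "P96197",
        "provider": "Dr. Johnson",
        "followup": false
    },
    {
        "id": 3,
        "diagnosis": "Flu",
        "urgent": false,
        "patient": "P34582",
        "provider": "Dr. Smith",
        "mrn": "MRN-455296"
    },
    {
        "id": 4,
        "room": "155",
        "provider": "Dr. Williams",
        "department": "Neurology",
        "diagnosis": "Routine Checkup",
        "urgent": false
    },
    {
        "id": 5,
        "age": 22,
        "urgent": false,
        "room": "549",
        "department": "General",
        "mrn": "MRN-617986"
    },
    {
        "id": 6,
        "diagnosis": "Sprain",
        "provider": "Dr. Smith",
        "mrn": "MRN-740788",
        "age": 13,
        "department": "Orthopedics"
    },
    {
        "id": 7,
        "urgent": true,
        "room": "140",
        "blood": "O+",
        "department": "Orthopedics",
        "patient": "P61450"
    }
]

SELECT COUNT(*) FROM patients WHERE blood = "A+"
1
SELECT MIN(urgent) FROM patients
False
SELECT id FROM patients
[1, 2, 3, 4, 5, 6, 7]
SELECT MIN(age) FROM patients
13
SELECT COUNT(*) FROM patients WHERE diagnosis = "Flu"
2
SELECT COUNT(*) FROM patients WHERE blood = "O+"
1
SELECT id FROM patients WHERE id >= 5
[5, 6, 7]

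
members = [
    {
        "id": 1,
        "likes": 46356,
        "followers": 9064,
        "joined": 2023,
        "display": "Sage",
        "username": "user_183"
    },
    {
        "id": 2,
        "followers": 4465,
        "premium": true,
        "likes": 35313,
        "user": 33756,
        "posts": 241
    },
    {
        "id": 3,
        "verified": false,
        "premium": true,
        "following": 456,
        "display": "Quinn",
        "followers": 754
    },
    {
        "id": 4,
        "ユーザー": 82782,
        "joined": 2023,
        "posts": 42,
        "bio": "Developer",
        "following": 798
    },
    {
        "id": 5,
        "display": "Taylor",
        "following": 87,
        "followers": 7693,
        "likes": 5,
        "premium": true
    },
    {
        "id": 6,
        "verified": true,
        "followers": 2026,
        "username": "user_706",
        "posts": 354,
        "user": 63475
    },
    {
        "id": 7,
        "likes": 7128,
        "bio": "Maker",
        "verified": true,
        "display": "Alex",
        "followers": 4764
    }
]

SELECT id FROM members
[1, 2, 3, 4, 5, 6, 7]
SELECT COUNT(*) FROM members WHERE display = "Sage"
1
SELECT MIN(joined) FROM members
2023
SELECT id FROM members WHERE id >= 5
[5, 6, 7]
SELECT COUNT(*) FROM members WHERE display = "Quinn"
1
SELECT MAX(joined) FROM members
2023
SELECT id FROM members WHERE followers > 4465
[1, 5, 7]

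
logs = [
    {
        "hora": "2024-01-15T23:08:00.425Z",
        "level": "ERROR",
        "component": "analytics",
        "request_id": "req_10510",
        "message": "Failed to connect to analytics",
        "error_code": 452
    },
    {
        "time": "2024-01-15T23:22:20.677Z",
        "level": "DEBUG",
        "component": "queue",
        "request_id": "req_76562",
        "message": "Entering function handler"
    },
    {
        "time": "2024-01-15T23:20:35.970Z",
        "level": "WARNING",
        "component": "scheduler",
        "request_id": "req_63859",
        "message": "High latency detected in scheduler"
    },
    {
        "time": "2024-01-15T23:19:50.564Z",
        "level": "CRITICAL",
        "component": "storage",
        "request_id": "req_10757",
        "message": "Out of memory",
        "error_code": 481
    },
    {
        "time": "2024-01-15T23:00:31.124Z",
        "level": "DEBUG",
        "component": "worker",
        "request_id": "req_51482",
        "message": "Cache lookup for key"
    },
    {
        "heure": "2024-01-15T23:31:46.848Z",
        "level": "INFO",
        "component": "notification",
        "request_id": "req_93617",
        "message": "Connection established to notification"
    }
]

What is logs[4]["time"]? "2024-01-15T23:00:31.124Z"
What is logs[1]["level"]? "DEBUG"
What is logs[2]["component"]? "scheduler"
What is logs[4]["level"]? "DEBUG"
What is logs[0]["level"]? "ERROR"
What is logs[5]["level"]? "INFO"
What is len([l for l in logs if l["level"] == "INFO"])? 1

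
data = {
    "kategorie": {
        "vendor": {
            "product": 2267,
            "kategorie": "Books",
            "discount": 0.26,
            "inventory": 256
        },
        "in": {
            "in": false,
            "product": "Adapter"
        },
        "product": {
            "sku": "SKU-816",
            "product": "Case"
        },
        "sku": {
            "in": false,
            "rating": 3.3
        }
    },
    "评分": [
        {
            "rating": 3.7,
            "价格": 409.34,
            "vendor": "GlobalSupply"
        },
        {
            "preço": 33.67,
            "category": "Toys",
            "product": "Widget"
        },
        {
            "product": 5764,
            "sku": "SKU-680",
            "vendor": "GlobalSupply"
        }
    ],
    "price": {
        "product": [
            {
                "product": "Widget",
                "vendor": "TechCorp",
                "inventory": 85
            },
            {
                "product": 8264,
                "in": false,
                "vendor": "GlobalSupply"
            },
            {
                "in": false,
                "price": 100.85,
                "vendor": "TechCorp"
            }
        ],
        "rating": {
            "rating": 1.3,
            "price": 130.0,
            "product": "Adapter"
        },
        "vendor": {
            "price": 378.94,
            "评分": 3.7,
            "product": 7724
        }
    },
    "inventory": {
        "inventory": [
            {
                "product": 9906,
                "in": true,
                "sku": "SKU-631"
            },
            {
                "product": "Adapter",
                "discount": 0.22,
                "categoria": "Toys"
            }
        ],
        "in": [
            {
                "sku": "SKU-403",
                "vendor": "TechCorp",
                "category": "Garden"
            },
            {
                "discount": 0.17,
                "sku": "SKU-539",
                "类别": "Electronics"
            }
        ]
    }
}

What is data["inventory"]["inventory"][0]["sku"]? "SKU-631"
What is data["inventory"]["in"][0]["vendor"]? "TechCorp"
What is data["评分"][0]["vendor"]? "GlobalSupply"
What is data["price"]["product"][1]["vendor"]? "GlobalSupply"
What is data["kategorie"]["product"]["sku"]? "SKU-816"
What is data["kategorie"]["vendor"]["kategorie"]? "Books"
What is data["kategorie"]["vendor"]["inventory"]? 256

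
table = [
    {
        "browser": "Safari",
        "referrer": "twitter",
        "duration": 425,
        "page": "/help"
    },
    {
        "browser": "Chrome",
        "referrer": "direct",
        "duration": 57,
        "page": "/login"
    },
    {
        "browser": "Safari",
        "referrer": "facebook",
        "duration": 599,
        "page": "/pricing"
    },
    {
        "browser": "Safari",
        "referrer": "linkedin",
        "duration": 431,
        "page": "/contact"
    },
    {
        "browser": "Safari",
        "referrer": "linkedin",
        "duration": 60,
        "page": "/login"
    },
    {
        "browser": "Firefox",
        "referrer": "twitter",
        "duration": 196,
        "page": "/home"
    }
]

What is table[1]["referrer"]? "direct"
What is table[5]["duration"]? 196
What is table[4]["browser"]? "Safari"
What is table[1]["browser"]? "Chrome"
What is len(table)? 6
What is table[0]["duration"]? 425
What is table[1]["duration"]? 57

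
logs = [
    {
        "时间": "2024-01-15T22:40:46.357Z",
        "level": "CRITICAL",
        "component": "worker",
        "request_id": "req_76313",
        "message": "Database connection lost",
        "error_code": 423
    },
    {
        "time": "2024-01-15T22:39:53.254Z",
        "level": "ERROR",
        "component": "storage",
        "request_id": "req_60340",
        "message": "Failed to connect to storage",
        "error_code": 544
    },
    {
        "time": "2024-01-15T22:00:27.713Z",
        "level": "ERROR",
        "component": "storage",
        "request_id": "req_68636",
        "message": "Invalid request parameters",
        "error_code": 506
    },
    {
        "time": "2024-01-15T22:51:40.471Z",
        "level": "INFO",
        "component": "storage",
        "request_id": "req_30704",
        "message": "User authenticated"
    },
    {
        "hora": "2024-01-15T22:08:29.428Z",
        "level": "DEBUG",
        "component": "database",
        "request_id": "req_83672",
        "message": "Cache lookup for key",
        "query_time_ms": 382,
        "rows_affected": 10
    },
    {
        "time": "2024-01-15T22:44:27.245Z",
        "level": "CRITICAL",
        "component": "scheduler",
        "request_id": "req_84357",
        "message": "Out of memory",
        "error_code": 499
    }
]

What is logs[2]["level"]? "ERROR"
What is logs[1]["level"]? "ERROR"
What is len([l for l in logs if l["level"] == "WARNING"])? 0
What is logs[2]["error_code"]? 506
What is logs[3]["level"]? "INFO"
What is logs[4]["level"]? "DEBUG"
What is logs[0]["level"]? "CRITICAL"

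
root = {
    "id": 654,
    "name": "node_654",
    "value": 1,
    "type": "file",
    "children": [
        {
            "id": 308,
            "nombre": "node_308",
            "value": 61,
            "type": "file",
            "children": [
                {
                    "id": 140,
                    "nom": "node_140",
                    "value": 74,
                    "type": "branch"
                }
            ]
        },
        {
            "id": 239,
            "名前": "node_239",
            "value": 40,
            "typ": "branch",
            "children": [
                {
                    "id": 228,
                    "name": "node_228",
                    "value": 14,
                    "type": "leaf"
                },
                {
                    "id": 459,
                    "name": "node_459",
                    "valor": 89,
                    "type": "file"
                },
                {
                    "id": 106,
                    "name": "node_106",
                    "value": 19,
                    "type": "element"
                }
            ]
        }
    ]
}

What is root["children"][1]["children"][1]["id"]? 459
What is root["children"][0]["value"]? 61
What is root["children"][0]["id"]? 308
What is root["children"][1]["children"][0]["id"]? 228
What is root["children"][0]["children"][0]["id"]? 140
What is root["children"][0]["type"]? "file"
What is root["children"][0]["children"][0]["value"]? 74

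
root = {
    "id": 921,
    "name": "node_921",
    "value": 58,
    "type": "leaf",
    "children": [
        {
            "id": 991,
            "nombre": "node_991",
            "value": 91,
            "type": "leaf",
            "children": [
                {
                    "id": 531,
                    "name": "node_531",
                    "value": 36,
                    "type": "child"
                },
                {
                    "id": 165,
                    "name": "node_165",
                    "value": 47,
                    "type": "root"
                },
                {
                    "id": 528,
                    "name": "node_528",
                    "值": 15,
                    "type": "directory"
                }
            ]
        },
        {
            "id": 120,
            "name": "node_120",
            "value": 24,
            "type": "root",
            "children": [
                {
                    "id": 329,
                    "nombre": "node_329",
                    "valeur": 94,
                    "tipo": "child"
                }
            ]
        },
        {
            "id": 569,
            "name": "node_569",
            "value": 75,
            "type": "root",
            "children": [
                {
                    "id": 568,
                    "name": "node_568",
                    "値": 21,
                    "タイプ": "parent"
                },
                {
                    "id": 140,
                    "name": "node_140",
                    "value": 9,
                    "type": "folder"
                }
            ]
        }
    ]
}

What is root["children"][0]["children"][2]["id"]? 528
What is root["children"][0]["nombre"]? "node_991"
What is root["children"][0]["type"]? "leaf"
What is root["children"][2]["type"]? "root"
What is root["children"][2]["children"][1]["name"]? "node_140"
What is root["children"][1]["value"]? 24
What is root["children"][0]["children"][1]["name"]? "node_165"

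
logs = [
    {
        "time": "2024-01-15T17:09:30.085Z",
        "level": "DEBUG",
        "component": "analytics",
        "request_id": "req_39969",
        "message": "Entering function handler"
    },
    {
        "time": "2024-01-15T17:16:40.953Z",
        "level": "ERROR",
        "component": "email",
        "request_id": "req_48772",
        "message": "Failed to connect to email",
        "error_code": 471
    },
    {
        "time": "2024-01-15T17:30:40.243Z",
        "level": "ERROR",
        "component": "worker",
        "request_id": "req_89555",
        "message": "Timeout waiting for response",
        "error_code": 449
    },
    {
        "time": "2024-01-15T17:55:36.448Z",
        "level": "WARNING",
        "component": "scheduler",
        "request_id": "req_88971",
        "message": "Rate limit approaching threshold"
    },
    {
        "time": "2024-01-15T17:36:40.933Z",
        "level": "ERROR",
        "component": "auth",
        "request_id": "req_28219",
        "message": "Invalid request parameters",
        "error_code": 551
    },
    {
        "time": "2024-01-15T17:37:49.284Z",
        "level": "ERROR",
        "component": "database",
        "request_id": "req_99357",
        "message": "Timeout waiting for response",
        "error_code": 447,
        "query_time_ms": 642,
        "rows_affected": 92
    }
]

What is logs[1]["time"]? "2024-01-15T17:16:40.953Z"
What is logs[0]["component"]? "analytics"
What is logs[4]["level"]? "ERROR"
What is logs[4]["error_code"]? 551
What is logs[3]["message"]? "Rate limit approaching threshold"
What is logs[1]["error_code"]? 471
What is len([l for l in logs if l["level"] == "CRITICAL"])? 0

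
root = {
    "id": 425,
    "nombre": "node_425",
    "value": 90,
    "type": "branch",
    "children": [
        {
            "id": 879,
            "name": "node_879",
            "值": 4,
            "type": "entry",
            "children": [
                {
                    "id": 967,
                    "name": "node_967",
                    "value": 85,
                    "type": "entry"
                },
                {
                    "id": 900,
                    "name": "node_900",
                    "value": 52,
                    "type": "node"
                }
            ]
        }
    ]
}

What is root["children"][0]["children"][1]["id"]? 900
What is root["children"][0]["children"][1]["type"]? "node"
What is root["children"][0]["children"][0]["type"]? "entry"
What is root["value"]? 90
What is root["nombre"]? "node_425"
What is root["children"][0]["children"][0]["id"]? 967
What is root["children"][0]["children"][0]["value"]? 85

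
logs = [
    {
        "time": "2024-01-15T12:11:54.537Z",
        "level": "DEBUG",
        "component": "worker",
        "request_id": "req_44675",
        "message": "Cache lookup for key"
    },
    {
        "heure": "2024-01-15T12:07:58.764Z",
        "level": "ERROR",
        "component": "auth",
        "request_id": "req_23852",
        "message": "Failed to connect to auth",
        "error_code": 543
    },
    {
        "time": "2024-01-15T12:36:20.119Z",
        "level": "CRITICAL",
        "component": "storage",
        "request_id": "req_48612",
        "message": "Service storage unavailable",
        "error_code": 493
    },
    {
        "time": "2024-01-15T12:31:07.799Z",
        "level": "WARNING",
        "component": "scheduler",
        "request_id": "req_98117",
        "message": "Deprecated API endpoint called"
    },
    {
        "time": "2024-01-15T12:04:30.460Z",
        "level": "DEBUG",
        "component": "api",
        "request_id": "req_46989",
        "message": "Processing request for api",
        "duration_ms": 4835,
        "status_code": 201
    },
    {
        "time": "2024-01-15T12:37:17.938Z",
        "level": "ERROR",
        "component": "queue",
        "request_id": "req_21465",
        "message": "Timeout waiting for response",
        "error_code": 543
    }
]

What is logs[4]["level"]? "DEBUG"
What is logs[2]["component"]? "storage"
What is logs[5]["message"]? "Timeout waiting for response"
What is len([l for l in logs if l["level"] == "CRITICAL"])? 1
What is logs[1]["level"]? "ERROR"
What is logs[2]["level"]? "CRITICAL"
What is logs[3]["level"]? "WARNING"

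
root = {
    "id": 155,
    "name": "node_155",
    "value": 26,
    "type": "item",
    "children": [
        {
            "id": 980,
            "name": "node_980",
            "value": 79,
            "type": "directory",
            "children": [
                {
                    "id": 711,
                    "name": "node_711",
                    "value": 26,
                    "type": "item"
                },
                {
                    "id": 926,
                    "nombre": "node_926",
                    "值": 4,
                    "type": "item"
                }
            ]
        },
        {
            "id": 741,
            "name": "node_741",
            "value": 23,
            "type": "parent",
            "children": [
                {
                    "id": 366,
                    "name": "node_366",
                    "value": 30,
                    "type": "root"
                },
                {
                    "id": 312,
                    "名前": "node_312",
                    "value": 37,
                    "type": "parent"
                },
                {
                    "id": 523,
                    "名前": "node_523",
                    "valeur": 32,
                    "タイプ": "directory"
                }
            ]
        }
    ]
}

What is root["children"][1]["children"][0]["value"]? 30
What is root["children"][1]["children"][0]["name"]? "node_366"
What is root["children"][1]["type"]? "parent"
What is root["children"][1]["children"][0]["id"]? 366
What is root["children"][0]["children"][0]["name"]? "node_711"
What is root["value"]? 26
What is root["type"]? "item"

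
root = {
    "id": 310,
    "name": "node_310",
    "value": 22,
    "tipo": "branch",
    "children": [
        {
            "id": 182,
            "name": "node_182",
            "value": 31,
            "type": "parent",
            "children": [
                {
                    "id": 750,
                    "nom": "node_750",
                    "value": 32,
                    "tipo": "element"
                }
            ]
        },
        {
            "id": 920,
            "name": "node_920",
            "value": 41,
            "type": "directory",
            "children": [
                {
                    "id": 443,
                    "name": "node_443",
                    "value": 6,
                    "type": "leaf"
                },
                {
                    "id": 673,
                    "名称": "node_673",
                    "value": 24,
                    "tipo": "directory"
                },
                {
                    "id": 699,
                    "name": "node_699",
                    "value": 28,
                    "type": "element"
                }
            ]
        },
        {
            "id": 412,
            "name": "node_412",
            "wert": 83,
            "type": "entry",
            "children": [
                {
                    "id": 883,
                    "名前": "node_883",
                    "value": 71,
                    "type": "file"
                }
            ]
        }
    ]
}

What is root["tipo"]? "branch"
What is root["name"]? "node_310"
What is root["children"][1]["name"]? "node_920"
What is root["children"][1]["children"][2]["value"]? 28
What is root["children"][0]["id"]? 182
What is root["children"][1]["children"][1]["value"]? 24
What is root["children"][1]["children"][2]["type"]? "element"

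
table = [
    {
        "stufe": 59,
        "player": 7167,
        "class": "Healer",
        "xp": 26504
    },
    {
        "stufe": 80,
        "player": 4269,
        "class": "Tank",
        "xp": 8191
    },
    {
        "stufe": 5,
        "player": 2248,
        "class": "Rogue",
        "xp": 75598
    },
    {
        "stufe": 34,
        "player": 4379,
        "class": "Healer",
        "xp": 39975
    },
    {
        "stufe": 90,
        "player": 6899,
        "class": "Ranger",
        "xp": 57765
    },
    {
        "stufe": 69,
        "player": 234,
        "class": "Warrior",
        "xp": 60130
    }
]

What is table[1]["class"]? "Tank"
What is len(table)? 6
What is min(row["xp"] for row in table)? 8191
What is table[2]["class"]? "Rogue"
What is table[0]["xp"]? 26504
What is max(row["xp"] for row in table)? 75598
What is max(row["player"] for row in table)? 7167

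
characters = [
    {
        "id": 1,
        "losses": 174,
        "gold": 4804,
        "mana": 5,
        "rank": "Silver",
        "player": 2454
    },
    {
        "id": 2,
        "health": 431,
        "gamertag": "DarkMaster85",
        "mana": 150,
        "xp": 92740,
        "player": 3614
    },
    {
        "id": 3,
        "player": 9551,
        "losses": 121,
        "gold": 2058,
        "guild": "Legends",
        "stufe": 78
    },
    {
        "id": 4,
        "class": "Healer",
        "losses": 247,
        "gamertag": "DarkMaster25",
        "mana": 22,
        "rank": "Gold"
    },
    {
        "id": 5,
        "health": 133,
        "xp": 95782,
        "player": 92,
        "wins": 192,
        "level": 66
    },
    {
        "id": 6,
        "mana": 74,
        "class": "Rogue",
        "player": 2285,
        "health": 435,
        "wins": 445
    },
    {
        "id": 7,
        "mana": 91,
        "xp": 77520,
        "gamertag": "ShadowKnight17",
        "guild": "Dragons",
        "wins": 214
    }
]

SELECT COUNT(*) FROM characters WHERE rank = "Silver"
1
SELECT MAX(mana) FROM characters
150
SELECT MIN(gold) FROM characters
2058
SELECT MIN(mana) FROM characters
5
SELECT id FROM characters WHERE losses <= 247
[1, 3, 4]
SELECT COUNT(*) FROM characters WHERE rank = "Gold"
1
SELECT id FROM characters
[1, 2, 3, 4, 5, 6, 7]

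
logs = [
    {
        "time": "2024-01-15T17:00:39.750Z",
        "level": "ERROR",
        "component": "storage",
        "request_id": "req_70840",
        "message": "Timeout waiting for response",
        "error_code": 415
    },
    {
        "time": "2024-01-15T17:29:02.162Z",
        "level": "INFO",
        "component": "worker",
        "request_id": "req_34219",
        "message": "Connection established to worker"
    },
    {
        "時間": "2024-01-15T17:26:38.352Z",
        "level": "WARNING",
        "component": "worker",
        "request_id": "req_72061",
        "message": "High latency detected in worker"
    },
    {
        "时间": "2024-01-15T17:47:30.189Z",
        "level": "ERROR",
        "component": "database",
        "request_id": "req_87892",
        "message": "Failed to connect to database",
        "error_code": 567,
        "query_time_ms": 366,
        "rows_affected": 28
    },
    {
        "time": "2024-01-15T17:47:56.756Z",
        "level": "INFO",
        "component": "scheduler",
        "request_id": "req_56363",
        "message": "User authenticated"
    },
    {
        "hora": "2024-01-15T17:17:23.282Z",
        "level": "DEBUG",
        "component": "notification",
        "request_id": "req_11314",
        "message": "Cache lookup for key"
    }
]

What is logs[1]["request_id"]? "req_34219"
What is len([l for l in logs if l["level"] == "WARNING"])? 1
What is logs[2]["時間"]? "2024-01-15T17:26:38.352Z"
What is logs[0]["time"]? "2024-01-15T17:00:39.750Z"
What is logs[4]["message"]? "User authenticated"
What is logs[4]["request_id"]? "req_56363"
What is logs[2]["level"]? "WARNING"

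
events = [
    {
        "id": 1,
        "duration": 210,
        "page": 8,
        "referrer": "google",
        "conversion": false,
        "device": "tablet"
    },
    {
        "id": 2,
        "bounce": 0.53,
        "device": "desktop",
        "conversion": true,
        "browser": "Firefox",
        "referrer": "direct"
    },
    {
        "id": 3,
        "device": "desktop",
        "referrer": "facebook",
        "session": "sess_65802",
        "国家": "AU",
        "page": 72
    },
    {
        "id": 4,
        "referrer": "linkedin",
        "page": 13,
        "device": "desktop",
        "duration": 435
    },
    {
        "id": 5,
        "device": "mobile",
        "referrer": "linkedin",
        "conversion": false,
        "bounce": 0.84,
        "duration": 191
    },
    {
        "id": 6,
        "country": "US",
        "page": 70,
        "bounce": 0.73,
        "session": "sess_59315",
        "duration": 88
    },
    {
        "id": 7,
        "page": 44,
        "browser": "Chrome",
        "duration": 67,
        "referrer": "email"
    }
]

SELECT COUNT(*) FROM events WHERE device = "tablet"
1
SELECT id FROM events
[1, 2, 3, 4, 5, 6, 7]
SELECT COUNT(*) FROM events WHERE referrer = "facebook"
1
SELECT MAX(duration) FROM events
435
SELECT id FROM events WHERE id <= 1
[1]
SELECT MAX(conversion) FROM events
True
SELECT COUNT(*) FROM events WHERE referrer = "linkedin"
2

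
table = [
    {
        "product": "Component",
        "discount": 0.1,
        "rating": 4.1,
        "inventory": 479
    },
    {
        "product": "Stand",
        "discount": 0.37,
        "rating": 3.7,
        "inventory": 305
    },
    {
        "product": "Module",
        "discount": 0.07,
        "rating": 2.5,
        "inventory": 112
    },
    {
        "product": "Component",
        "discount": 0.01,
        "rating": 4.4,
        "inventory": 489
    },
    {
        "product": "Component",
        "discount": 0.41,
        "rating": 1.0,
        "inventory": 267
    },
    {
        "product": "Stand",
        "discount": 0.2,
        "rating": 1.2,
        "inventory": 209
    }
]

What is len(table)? 6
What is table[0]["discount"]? 0.1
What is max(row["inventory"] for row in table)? 489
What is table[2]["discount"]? 0.07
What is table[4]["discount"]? 0.41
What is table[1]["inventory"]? 305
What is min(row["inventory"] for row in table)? 112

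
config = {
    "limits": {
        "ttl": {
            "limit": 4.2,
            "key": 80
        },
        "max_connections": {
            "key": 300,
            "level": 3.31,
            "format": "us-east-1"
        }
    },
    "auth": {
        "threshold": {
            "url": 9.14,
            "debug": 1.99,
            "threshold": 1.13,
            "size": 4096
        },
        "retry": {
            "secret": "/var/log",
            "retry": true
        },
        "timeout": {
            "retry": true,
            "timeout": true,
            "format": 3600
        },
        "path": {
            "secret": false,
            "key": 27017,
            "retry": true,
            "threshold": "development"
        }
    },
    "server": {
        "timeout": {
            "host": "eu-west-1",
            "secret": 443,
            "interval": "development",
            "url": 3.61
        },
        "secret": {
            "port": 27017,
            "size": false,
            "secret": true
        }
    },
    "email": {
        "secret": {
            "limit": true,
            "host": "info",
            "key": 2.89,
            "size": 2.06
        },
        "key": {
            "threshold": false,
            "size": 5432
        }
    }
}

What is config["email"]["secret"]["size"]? 2.06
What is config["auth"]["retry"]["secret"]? "/var/log"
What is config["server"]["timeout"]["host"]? "eu-west-1"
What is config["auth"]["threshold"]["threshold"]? 1.13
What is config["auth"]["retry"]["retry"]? True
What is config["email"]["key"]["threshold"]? False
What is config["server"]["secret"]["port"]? 27017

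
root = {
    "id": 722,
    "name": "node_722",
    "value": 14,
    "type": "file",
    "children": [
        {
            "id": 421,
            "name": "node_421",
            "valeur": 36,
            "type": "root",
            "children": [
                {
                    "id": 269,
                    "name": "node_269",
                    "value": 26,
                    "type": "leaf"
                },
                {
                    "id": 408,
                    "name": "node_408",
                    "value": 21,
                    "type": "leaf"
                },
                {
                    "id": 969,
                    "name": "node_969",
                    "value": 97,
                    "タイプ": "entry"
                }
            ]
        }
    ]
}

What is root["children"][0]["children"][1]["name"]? "node_408"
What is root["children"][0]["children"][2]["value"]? 97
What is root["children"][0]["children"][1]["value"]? 21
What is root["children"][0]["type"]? "root"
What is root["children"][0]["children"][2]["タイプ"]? "entry"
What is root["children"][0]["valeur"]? 36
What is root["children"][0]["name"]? "node_421"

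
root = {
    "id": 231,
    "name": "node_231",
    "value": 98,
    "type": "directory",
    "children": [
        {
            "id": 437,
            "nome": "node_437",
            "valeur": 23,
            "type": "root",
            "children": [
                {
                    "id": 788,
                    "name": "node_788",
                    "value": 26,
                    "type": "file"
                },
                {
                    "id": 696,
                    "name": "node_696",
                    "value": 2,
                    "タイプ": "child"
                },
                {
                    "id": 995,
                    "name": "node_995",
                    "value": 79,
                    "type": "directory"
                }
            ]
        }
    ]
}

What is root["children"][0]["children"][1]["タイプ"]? "child"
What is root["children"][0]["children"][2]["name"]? "node_995"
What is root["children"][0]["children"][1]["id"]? 696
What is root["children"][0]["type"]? "root"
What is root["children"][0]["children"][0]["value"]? 26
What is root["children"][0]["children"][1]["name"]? "node_696"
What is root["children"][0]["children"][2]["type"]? "directory"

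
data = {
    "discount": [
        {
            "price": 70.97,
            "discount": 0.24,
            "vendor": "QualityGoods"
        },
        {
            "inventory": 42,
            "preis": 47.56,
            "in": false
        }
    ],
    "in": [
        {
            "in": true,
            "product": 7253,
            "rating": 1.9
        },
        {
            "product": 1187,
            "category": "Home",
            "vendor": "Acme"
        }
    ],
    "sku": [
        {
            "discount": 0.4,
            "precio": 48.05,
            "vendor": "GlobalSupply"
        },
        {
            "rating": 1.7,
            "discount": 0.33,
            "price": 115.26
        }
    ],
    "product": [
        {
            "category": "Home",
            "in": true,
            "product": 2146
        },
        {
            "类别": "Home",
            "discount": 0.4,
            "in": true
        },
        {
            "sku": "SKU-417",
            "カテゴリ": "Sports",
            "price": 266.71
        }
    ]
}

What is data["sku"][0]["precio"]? 48.05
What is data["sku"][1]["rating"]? 1.7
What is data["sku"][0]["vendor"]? "GlobalSupply"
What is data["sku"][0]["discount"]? 0.4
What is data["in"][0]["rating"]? 1.9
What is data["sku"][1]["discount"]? 0.33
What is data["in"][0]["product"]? 7253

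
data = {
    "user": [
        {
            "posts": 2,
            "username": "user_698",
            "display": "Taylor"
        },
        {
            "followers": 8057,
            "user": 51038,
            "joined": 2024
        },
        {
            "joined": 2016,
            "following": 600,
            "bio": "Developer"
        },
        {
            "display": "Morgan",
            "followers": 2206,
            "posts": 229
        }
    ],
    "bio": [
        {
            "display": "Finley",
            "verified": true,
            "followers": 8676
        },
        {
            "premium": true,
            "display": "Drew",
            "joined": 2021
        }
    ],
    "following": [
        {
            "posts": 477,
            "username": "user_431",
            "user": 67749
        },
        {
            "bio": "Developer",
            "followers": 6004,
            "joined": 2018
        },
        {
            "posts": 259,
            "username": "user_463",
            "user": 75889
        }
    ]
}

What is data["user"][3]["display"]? "Morgan"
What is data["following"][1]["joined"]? 2018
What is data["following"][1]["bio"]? "Developer"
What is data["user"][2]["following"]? 600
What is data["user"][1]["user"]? 51038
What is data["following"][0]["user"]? 67749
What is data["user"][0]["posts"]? 2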